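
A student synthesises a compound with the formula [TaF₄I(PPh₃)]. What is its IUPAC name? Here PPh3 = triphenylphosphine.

tetrafluoroiodo(triphenylphosphine)tantalum(V)

There is no counter-ion, so the complex is neutral overall.
Ligand charges: 1×triphenylphosphine (neutral), 1×iodo (-1 each), 4×fluoro (-1 each); total -5. So Ta + (-5) = 0, giving Ta = +5.
Ligands are named alphabetically: fluoro before iodo before triphenylphosphine.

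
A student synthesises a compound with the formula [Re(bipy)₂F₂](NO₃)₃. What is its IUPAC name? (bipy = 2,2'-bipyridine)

The 3 nitrate counter-ions carry a total charge of -3, so each complex ion is 3+.
Ligand charges: 2×fluoro (-1 each), 2×2,2'-bipyridine (neutral); total -2. So Re + (-2) = 3+, giving Re = +5.
Ligands are named alphabetically: bipyridine before fluoro.

bis(2,2'-bipyridine)difluororhenium(V) nitrate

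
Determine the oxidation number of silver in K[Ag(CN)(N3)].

1 potassium outside the brackets (+1 each) → the complex ion is 1−.
Ligand charges: 1×N3 = -1; 1×CN = -1; sum -2.
Ag + (-2) = 1− ⇒ Ag is +1.

+1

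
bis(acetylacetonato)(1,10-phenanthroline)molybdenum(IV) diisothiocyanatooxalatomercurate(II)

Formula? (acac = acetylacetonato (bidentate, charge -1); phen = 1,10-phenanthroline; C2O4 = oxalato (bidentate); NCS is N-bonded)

Cation [Mo…]: ligand charges -2, Mo(IV) ⇒ ion charge 2+.
Anion [Hg…]: ligand charges -4, Hg(II) ⇒ ion charge 2−.
One 2+ cation balances one 2− anion.

[Mo(acac)2(phen)][Hg(C2O4)(NCS)2]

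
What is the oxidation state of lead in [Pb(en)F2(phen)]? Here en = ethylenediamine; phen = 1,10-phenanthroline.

+2

No counter-ion: the bracketed complex is neutral.
Ligand charges: 1×en neutral; 1×phen neutral; 2×F = -2; sum -2.
Pb + (-2) = 0 ⇒ Pb is +2.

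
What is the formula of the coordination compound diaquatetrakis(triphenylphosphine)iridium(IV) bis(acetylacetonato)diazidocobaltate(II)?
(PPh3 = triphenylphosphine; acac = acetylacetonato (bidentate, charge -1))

Cation [Ir…]: ligand charges 0, Ir(IV) ⇒ ion charge 4+.
Anion [Co…]: ligand charges -4, Co(II) ⇒ ion charge 2−.
One 4+ cation requires 2 of the 2− anion.

[Ir(H2O)2(PPh3)4][Co(acac)2(N3)2]2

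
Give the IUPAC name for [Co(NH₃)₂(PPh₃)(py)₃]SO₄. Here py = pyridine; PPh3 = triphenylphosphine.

The 1 sulfate counter-ion carries a total charge of -2, so each complex ion is 2+.
Ligand charges: 2×ammine (neutral), 3×pyridine (neutral), 1×triphenylphosphine (neutral); total 0. So Co + (0) = 2+, giving Co = +2.
Ligands are named alphabetically: ammine before pyridine before triphenylphosphine.

diamminetris(pyridine)(triphenylphosphine)cobalt(II) sulfate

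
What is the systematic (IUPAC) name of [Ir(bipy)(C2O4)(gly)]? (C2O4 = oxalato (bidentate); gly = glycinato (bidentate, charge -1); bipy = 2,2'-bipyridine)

There is no counter-ion, so the complex is neutral overall.
Ligand charges: 1×oxalato (-2 each), 1×glycinato (-1 each), 1×2,2'-bipyridine (neutral); total -3. So Ir + (-3) = 0, giving Ir = +3.
Ligands are named alphabetically: bipyridine before glycinato before oxalato.

(2,2'-bipyridine)(glycinato)oxalatoiridium(III)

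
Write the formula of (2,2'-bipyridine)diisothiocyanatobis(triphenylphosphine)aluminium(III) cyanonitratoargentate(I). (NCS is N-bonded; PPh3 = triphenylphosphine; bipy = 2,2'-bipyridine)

[Al(bipy)(NCS)2(PPh3)2][Ag(CN)(NO3)]

Cation [Al…]: ligand charges -2, Al(III) ⇒ ion charge 1+.
Anion [Ag…]: ligand charges -2, Ag(I) ⇒ ion charge 1−.
One 1+ cation balances one 1− anion.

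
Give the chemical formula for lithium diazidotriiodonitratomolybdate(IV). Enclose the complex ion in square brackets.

Ligands: 3 iodo (I, -1), 2 azido (N3, -1), 1 nitrato (NO3, -1). Ligand charge sum = -6.
Charge balance with lithium (+1) requires 1 complex ion per 2 lithium.

Li2[MoI3(N3)2(NO3)]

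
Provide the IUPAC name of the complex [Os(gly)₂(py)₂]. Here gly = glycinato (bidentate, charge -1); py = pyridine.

bis(glycinato)bis(pyridine)osmium(II)

There is no counter-ion, so the complex is neutral overall.
Ligand charges: 2×glycinato (-1 each), 2×pyridine (neutral); total -2. So Os + (-2) = 0, giving Os = +2.
Ligands are named alphabetically: glycinato before pyridine.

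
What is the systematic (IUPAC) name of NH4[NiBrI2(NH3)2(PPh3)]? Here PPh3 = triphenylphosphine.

ammonium diamminebromodiiodo(triphenylphosphine)nickelate(II)

The 1 ammonium counter-ion carries a total charge of +1, so each complex ion is 1−.
Ligand charges: 1×triphenylphosphine (neutral), 2×ammine (neutral), 2×iodo (-1 each), 1×bromo (-1 each); total -3. So Ni + (-3) = 1−, giving Ni = +2.
Ligands are named alphabetically: ammine before bromo before iodo before triphenylphosphine.
The complex ion is anionic, so nickel takes the -ate form nickelate(II).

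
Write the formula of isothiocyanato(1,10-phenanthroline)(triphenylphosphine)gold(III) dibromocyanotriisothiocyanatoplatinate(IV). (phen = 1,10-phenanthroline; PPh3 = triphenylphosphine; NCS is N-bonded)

Cation [Au…]: ligand charges -1, Au(III) ⇒ ion charge 2+.
Anion [Pt…]: ligand charges -6, Pt(IV) ⇒ ion charge 2−.

[Au(NCS)(phen)(PPh3)][PtBr2(CN)(NCS)3]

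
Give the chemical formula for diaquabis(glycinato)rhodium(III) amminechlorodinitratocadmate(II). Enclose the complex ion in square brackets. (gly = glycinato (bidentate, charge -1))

[Rh(gly)2(H2O)2][CdCl(NH3)(NO3)2]

Cation [Rh…]: ligand charges -2, Rh(III) ⇒ ion charge 1+.
Anion [Cd…]: ligand charges -3, Cd(II) ⇒ ion charge 1−.
One 1+ cation balances one 1− anion.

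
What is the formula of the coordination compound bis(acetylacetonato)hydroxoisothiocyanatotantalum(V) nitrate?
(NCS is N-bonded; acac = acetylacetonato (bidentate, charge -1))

[Ta(acac)2(NCS)(OH)]NO3

Ligands: 1 isothiocyanato (NCS, -1), 2 acetylacetonato (acac, -1), 1 hydroxo (OH, -1). Ligand charge sum = -4.
Charge balance with nitrate (-1) requires 1 complex ion per 1 nitrate.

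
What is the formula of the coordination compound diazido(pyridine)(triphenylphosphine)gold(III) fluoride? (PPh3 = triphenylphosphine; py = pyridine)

Ligands: 1 triphenylphosphine (PPh3, neutral), 1 pyridine (py, neutral), 2 azido (N3, -1). Ligand charge sum = -2.
With Au in oxidation state +3, the complex ion is [Au...]^1+.
Charge balance with fluoride (-1) requires 1 complex ion per 1 fluoride.

[Au(N3)2(PPh3)(py)]F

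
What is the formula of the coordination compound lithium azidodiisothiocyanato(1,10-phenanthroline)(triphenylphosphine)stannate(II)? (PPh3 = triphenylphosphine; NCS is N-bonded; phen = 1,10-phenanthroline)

Li[Sn(N3)(NCS)2(phen)(PPh3)]

Ligands: 1 triphenylphosphine (PPh3, neutral), 2 isothiocyanato (NCS, -1), 1 azido (N3, -1), 1 1,10-phenanthroline (phen, neutral). Ligand charge sum = -3.
Charge balance with lithium (+1) requires 1 complex ion per 1 lithium.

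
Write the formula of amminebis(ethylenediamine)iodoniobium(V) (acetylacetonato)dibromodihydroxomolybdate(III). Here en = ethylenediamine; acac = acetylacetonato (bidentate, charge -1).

[Nb(en)2I(NH3)][Mo(acac)Br2(OH)2]2

Cation [Nb…]: ligand charges -1, Nb(V) ⇒ ion charge 4+.
Anion [Mo…]: ligand charges -5, Mo(III) ⇒ ion charge 2−.
One 4+ cation requires 2 of the 2− anion.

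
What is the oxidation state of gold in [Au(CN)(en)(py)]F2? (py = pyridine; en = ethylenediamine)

2 fluoride outside the brackets (-1 each) → the complex ion is 2+.
Ligand charges: 1×py neutral; 1×en neutral; 1×CN = -1; sum -1.
Au + (-1) = 2+ ⇒ Au is +3.

+3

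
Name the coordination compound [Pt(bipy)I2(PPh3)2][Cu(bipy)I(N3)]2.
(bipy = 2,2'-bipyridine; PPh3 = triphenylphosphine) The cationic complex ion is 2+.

(2,2'-bipyridine)diiodobis(triphenylphosphine)platinum(IV) azido(2,2'-bipyridine)iodocuprate(I)

Both ions are complex: the cation is named first with the plain metal name, the anion second with the -ate form; each ion's ligands are alphabetised independently.
The complex cation is given as 2+; its ligand charges sum to -2, so Pt = +4.
With 2 anions per cation, each anion must be 2/2 = 1−.
Anion: ligand charges sum to -2; for the ion to be 1−, Cu = +1.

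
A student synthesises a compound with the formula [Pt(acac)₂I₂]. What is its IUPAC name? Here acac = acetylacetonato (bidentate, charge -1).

There is no counter-ion, so the complex is neutral overall.
Ligand charges: 2×acetylacetonato (-1 each), 2×iodo (-1 each); total -4. So Pt + (-4) = 0, giving Pt = +4.
Ligands are named alphabetically: acetylacetonato before iodo.

bis(acetylacetonato)diiodoplatinum(IV)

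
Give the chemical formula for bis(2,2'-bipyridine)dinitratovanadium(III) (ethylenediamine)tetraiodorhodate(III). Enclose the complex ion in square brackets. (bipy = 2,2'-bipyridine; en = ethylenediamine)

Cation [V…]: ligand charges -2, V(III) ⇒ ion charge 1+.
Anion [Rh…]: ligand charges -4, Rh(III) ⇒ ion charge 1−.
One 1+ cation balances one 1− anion.

[V(bipy)2(NO3)2][Rh(en)I4]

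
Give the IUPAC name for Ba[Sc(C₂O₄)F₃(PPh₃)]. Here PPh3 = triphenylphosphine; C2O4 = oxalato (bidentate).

The 1 barium counter-ion carries a total charge of +2, so each complex ion is 2−.
Ligand charges: 1×triphenylphosphine (neutral), 1×oxalato (-2 each), 3×fluoro (-1 each); total -5. So Sc + (-5) = 2−, giving Sc = +3.
The complex ion is anionic, so scandium takes the -ate form scandate(III).

barium trifluorooxalato(triphenylphosphine)scandate(III)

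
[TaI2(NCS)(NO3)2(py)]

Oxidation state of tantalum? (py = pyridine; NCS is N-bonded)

No counter-ion: the bracketed complex is neutral.
Ligand charges: 1×py neutral; 2×I = -2; 2×NO3 = -2; 1×NCS = -1; sum -5.
Ta + (-5) = 0 ⇒ Ta is +5.

+5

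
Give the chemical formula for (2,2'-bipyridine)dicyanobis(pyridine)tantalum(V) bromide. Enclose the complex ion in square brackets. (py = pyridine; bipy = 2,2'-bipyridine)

Ligands: 2 pyridine (py, neutral), 2 cyano (CN, -1), 1 2,2'-bipyridine (bipy, neutral). Ligand charge sum = -2.
With Ta in oxidation state +5, the complex ion is [Ta...]^3+.
Charge balance with bromide (-1) requires 1 complex ion per 3 bromide.

[Ta(bipy)(CN)2(py)2]Br3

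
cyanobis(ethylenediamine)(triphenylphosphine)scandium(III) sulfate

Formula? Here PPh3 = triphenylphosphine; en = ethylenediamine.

Ligands: 1 triphenylphosphine (PPh3, neutral), 1 cyano (CN, -1), 2 ethylenediamine (en, neutral). Ligand charge sum = -1.
With Sc in oxidation state +3, the complex ion is [Sc...]^2+.
Charge balance with sulfate (-2) requires 1 complex ion per 1 sulfate.

[Sc(CN)(en)2(PPh3)]SO4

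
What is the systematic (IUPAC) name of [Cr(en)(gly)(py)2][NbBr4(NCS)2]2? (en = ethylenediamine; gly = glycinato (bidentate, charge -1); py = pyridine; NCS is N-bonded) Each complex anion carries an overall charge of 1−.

Both ions are complex: the cation is named first with the plain metal name, the anion second with the -ate form; each ion's ligands are alphabetised independently.
The complex anion is given as 1−; its ligand charges sum to -6, so Nb = +5.
With 2 anions per cation, the cation must be 2×1 = 2+.
Cation: ligand charges sum to -1; for the ion to be 2+, Cr = +3.

(ethylenediamine)(glycinato)bis(pyridine)chromium(III) tetrabromodiisothiocyanatoniobate(V)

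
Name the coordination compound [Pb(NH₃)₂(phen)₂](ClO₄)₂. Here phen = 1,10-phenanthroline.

diamminebis(1,10-phenanthroline)lead(II) perchlorate

The 2 perchlorate counter-ions carry a total charge of -2, so each complex ion is 2+.
Ligand charges: 2×1,10-phenanthroline (neutral), 2×ammine (neutral); total 0. So Pb + (0) = 2+, giving Pb = +2.
Ligands are named alphabetically: ammine before phenanthroline.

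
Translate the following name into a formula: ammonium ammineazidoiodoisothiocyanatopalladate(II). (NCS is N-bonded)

Ligands: 1 isothiocyanato (NCS, -1), 1 azido (N3, -1), 1 iodo (I, -1), 1 ammine (NH3, neutral). Ligand charge sum = -3.
Charge balance with ammonium (+1) requires 1 complex ion per 1 ammonium.

NH4[PdI(N3)(NCS)(NH3)]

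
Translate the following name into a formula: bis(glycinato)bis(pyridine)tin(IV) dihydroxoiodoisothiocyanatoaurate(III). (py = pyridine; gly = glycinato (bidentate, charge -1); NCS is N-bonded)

[Sn(gly)2(py)2][AuI(NCS)(OH)2]2

Cation [Sn…]: ligand charges -2, Sn(IV) ⇒ ion charge 2+.
Anion [Au…]: ligand charges -4, Au(III) ⇒ ion charge 1−.
One 2+ cation requires 2 of the 1− anion.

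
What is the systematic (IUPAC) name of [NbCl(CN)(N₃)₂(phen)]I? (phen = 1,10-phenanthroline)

The 1 iodide counter-ion carries a total charge of -1, so each complex ion is 1+.
Ligand charges: 1×chloro (-1 each), 1×cyano (-1 each), 2×azido (-1 each), 1×1,10-phenanthroline (neutral); total -4. So Nb + (-4) = 1+, giving Nb = +5.
Ligands are named alphabetically: azido before chloro before cyano before phenanthroline.

diazidochlorocyano(1,10-phenanthroline)niobium(V) iodide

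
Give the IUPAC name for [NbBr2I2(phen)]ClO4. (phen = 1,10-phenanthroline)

dibromodiiodo(1,10-phenanthroline)niobium(V) perchlorate

The 1 perchlorate counter-ion carries a total charge of -1, so each complex ion is 1+.
Ligand charges: 2×iodo (-1 each), 2×bromo (-1 each), 1×1,10-phenanthroline (neutral); total -4. So Nb + (-4) = 1+, giving Nb = +5.
Ligands are named alphabetically: bromo before iodo before phenanthroline.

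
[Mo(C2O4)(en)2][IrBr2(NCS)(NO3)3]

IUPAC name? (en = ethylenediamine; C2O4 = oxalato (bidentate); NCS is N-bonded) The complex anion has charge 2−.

bis(ethylenediamine)oxalatomolybdenum(IV) dibromoisothiocyanatotrinitratoiridate(IV)

The complex anion is given as 2−; its ligand charges sum to -6, so Ir = +4.
A 1:1 salt means the cation carries the equal and opposite charge, 2+.
Cation: ligand charges sum to -2; for the ion to be 2+, Mo = +4.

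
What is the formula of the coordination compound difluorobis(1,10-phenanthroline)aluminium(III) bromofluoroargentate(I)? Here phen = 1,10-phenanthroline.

Cation [Al…]: ligand charges -2, Al(III) ⇒ ion charge 1+.
Anion [Ag…]: ligand charges -2, Ag(I) ⇒ ion charge 1−.

[AlF2(phen)2][AgBrF]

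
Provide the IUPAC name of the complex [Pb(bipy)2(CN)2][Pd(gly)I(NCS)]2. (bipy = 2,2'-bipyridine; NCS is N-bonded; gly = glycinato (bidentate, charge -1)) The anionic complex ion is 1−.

bis(2,2'-bipyridine)dicyanolead(IV) (glycinato)iodoisothiocyanatopalladate(II)

Both ions are complex: the cation is named first with the plain metal name, the anion second with the -ate form; each ion's ligands are alphabetised independently.
The complex anion is given as 1−; its ligand charges sum to -3, so Pd = +2.
With 2 anions per cation, the cation must be 2×1 = 2+.
Cation: ligand charges sum to -2; for the ion to be 2+, Pb = +4.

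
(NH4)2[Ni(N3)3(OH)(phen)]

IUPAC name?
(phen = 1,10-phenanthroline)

ammonium triazidohydroxo(1,10-phenanthroline)nickelate(II)

The 2 ammonium counter-ions carry a total charge of +2, so each complex ion is 2−.
Ligand charges: 1×1,10-phenanthroline (neutral), 1×hydroxo (-1 each), 3×azido (-1 each); total -4. So Ni + (-4) = 2−, giving Ni = +2.
Ligands are named alphabetically: azido before hydroxo before phenanthroline.
The complex ion is anionic, so nickel takes the -ate form nickelate(II).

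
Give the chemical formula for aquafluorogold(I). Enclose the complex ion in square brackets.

Ligands: 1 fluoro (F, -1), 1 aqua (H2O, neutral). Ligand charge sum = -1.
With Au in oxidation state +1, the complex ion is [Au...].

[AuF(H2O)]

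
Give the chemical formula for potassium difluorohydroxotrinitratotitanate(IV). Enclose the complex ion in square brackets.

Ligands: 1 hydroxo (OH, -1), 3 nitrato (NO3, -1), 2 fluoro (F, -1). Ligand charge sum = -6.
Charge balance with potassium (+1) requires 1 complex ion per 2 potassium.

K2[TiF2(NO3)3(OH)]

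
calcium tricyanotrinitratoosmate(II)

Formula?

Ligands: 3 cyano (CN, -1), 3 nitrato (NO3, -1). Ligand charge sum = -6.
Charge balance with calcium (+2) requires 1 complex ion per 2 calcium.

Ca2[Os(CN)3(NO3)3]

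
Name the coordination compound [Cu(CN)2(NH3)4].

There is no counter-ion, so the complex is neutral overall.
Ligand charges: 2×cyano (-1 each), 4×ammine (neutral); total -2. So Cu + (-2) = 0, giving Cu = +2.
Ligands are named alphabetically: ammine before cyano.

tetraamminedicyanocopper(II)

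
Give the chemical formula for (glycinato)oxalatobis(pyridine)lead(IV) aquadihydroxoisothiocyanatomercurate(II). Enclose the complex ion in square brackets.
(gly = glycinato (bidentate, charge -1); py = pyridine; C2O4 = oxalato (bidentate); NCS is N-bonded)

Cation [Pb…]: ligand charges -3, Pb(IV) ⇒ ion charge 1+.
Anion [Hg…]: ligand charges -3, Hg(II) ⇒ ion charge 1−.
One 1+ cation balances one 1− anion.

[Pb(C2O4)(gly)(py)2][Hg(H2O)(NCS)(OH)2]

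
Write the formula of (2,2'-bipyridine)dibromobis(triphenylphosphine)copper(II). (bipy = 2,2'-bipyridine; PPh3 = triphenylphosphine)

Ligands: 1 2,2'-bipyridine (bipy, neutral), 2 triphenylphosphine (PPh3, neutral), 2 bromo (Br, -1). Ligand charge sum = -2.
With Cu in oxidation state +2, the complex ion is [Cu...].

[Cu(bipy)Br2(PPh3)2]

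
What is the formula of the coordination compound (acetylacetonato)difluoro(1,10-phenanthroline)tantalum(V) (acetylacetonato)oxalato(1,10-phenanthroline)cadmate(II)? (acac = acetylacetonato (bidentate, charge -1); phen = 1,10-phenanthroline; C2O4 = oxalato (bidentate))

Cation [Ta…]: ligand charges -3, Ta(V) ⇒ ion charge 2+.
Anion [Cd…]: ligand charges -3, Cd(II) ⇒ ion charge 1−.
One 2+ cation requires 2 of the 1− anion.

[Ta(acac)F2(phen)][Cd(acac)(C2O4)(phen)]2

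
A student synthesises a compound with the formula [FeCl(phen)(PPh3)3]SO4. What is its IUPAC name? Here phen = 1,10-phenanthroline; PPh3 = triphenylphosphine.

chloro(1,10-phenanthroline)tris(triphenylphosphine)iron(III) sulfate

The 1 sulfate counter-ion carries a total charge of -2, so each complex ion is 2+.
Ligand charges: 1×1,10-phenanthroline (neutral), 3×triphenylphosphine (neutral), 1×chloro (-1 each); total -1. So Fe + (-1) = 2+, giving Fe = +3.
Ligands are named alphabetically: chloro before phenanthroline before triphenylphosphine.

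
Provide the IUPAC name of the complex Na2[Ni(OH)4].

sodium tetrahydroxonickelate(II)

The 2 sodium counter-ions carry a total charge of +2, so each complex ion is 2−.
Ligand charges: 4×hydroxo (-1 each); total -4. So Ni + (-4) = 2−, giving Ni = +2.
The complex ion is anionic, so nickel takes the -ate form nickelate(II).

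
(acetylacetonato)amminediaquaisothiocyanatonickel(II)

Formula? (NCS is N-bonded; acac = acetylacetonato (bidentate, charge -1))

Ligands: 1 isothiocyanato (NCS, -1), 2 aqua (H2O, neutral), 1 acetylacetonato (acac, -1), 1 ammine (NH3, neutral). Ligand charge sum = -2.
With Ni in oxidation state +2, the complex ion is [Ni...].

[Ni(acac)(H2O)2(NCS)(NH3)]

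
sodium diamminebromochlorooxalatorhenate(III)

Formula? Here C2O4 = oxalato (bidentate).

Ligands: 1 oxalato (C2O4, -2), 1 chloro (Cl, -1), 2 ammine (NH3, neutral), 1 bromo (Br, -1). Ligand charge sum = -4.
With Re in oxidation state +3, the complex ion is [Re...]^1−.
Charge balance with sodium (+1) requires 1 complex ion per 1 sodium.

Na[ReBr(C2O4)Cl(NH3)2]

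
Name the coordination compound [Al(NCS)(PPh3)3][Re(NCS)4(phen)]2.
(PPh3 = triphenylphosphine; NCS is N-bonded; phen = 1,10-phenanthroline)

isothiocyanatotris(triphenylphosphine)aluminium(III) tetraisothiocyanato(1,10-phenanthroline)rhenate(III)

Aluminium is always +3 in its complexes; the cation's ligand charges sum to -1, so the complex cation is 2+.
With 2 anions per cation, each anion must be 2/2 = 1−.
Anion: ligand charges sum to -4; for the ion to be 1−, Re = +3.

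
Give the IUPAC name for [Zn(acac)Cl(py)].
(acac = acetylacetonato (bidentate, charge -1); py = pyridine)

There is no counter-ion, so the complex is neutral overall.
Ligand charges: 1×chloro (-1 each), 1×acetylacetonato (-1 each), 1×pyridine (neutral); total -2. So Zn + (-2) = 0, giving Zn = +2.
Ligands are named alphabetically: acetylacetonato before chloro before pyridine.

(acetylacetonato)chloro(pyridine)zinc(II)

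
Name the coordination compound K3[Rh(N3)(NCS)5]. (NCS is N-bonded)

potassium azidopentaisothiocyanatorhodate(III)

The 3 potassium counter-ions carry a total charge of +3, so each complex ion is 3−.
Ligand charges: 1×azido (-1 each), 5×isothiocyanato (-1 each); total -6. So Rh + (-6) = 3−, giving Rh = +3.
Ligands are named alphabetically: azido before isothiocyanato.
The complex ion is anionic, so rhodium takes the -ate form rhodate(III).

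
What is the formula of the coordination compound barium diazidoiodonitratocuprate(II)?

Ba[CuI(N3)2(NO3)]

Ligands: 2 azido (N3, -1), 1 nitrato (NO3, -1), 1 iodo (I, -1). Ligand charge sum = -4.
Charge balance with barium (+2) requires 1 complex ion per 1 barium.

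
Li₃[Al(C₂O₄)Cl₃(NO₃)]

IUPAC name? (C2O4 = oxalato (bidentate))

The 3 lithium counter-ions carry a total charge of +3, so each complex ion is 3−.
Ligand charges: 3×chloro (-1 each), 1×nitrato (-1 each), 1×oxalato (-2 each); total -6. So Al + (-6) = 3−, giving Al = +3.
The complex ion is anionic, so aluminium takes the -ate form aluminate(III).

lithium trichloronitratooxalatoaluminate(III)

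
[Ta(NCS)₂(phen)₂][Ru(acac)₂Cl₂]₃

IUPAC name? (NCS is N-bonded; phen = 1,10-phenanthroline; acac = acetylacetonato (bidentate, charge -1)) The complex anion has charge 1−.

Both ions are complex: the cation is named first with the plain metal name, the anion second with the -ate form; each ion's ligands are alphabetised independently.
The complex anion is given as 1−; its ligand charges sum to -4, so Ru = +3.
With 3 anions per cation, the cation must be 3×1 = 3+.
Cation: ligand charges sum to -2; for the ion to be 3+, Ta = +5.

diisothiocyanatobis(1,10-phenanthroline)tantalum(V) bis(acetylacetonato)dichlororuthenate(III)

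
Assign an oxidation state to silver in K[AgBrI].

1 potassium outside the brackets (+1 each) → the complex ion is 1−.
Ligand charges: 1×Br = -1; 1×I = -1; sum -2.
Ag + (-2) = 1− ⇒ Ag is +1.

+1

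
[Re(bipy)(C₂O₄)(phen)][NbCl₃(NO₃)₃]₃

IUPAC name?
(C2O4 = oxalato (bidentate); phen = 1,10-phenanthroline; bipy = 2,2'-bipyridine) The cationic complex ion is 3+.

Both ions are complex: the cation is named first with the plain metal name, the anion second with the -ate form; each ion's ligands are alphabetised independently.
The complex cation is given as 3+; its ligand charges sum to -2, so Re = +5.
With 3 anions per cation, each anion must be 3/3 = 1−.
Anion: ligand charges sum to -6; for the ion to be 1−, Nb = +5.

(2,2'-bipyridine)oxalato(1,10-phenanthroline)rhenium(V) trichlorotrinitratoniobate(V)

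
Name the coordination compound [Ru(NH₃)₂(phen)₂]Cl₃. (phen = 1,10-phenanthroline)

The 3 chloride counter-ions carry a total charge of -3, so each complex ion is 3+.
Ligand charges: 2×1,10-phenanthroline (neutral), 2×ammine (neutral); total 0. So Ru + (0) = 3+, giving Ru = +3.
Ligands are named alphabetically: ammine before phenanthroline.

diamminebis(1,10-phenanthroline)ruthenium(III) chloride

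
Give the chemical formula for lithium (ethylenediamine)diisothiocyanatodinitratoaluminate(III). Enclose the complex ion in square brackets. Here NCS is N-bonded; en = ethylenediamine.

Li[Al(en)(NCS)2(NO3)2]

Ligands: 2 isothiocyanato (NCS, -1), 1 ethylenediamine (en, neutral), 2 nitrato (NO3, -1). Ligand charge sum = -4.
With Al in oxidation state +3, the complex ion is [Al...]^1−.
Charge balance with lithium (+1) requires 1 complex ion per 1 lithium.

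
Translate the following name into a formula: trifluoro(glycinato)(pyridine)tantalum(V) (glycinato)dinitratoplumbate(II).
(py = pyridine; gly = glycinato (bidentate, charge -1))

[TaF3(gly)(py)][Pb(gly)(NO3)2]

Cation [Ta…]: ligand charges -4, Ta(V) ⇒ ion charge 1+.
Anion [Pb…]: ligand charges -3, Pb(II) ⇒ ion charge 1−.
One 1+ cation balances one 1− anion.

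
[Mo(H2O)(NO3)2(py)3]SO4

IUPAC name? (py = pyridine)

The 1 sulfate counter-ion carries a total charge of -2, so each complex ion is 2+.
Ligand charges: 1×aqua (neutral), 2×nitrato (-1 each), 3×pyridine (neutral); total -2. So Mo + (-2) = 2+, giving Mo = +4.
Ligands are named alphabetically: aqua before nitrato before pyridine.

aquadinitratotris(pyridine)molybdenum(IV) sulfate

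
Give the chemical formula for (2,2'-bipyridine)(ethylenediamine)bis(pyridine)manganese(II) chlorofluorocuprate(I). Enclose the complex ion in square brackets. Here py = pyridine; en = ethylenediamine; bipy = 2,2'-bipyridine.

Cation [Mn…]: ligand charges 0, Mn(II) ⇒ ion charge 2+.
Anion [Cu…]: ligand charges -2, Cu(I) ⇒ ion charge 1−.

[Mn(bipy)(en)(py)2][CuClF]2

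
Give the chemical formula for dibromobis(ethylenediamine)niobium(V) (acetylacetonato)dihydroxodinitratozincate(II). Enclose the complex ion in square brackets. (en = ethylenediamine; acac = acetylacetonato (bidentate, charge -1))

[NbBr2(en)2][Zn(acac)(NO3)2(OH)2]

Cation [Nb…]: ligand charges -2, Nb(V) ⇒ ion charge 3+.
Anion [Zn…]: ligand charges -5, Zn(II) ⇒ ion charge 3−.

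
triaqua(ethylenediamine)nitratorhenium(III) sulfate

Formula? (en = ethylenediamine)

[Re(en)(H2O)3(NO3)]SO4

Ligands: 1 ethylenediamine (en, neutral), 1 nitrato (NO3, -1), 3 aqua (H2O, neutral). Ligand charge sum = -1.
With Re in oxidation state +3, the complex ion is [Re...]^2+.
Charge balance with sulfate (-2) requires 1 complex ion per 1 sulfate.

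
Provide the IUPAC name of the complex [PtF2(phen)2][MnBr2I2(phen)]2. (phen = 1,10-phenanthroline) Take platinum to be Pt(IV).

Both ions are complex: the cation is named first with the plain metal name, the anion second with the -ate form; each ion's ligands are alphabetised independently.
Pt is given as +4; the cation's ligand charges sum to -2, so the complex cation is 2+.
With 2 anions per cation, each anion must be 2/2 = 1−.
Anion: ligand charges sum to -4; for the ion to be 1−, Mn = +3.

difluorobis(1,10-phenanthroline)platinum(IV) dibromodiiodo(1,10-phenanthroline)manganate(III)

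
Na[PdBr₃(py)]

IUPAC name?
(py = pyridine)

The 1 sodium counter-ion carries a total charge of +1, so each complex ion is 1−.
Ligand charges: 1×pyridine (neutral), 3×bromo (-1 each); total -3. So Pd + (-3) = 1−, giving Pd = +2.
Ligands are named alphabetically: bromo before pyridine.
The complex ion is anionic, so palladium takes the -ate form palladate(II).

sodium tribromo(pyridine)palladate(II)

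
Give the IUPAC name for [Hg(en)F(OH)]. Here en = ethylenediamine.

There is no counter-ion, so the complex is neutral overall.
Ligand charges: 1×hydroxo (-1 each), 1×ethylenediamine (neutral), 1×fluoro (-1 each); total -2. So Hg + (-2) = 0, giving Hg = +2.
Ligands are named alphabetically: ethylenediamine before fluoro before hydroxo.

(ethylenediamine)fluorohydroxomercury(II)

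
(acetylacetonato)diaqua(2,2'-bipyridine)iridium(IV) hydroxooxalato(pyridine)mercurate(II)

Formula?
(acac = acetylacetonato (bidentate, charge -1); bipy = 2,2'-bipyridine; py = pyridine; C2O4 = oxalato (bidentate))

Cation [Ir…]: ligand charges -1, Ir(IV) ⇒ ion charge 3+.
Anion [Hg…]: ligand charges -3, Hg(II) ⇒ ion charge 1−.
One 3+ cation requires 3 of the 1− anion.

[Ir(acac)(bipy)(H2O)2][Hg(C2O4)(OH)(py)]3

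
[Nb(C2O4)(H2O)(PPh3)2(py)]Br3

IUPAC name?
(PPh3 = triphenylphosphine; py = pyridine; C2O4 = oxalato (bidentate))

The 3 bromide counter-ions carry a total charge of -3, so each complex ion is 3+.
Ligand charges: 2×triphenylphosphine (neutral), 1×aqua (neutral), 1×pyridine (neutral), 1×oxalato (-2 each); total -2. So Nb + (-2) = 3+, giving Nb = +5.
Ligands are named alphabetically: aqua before oxalato before pyridine before triphenylphosphine.

aquaoxalato(pyridine)bis(triphenylphosphine)niobium(V) bromide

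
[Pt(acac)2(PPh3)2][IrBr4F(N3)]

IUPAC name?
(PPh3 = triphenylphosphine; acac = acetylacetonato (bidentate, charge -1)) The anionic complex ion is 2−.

Both ions are complex: the cation is named first with the plain metal name, the anion second with the -ate form; each ion's ligands are alphabetised independently.
The complex anion is given as 2−; its ligand charges sum to -6, so Ir = +4.
A 1:1 salt means the cation carries the equal and opposite charge, 2+.
Cation: ligand charges sum to -2; for the ion to be 2+, Pt = +4.

bis(acetylacetonato)bis(triphenylphosphine)platinum(IV) azidotetrabromofluoroiridate(IV)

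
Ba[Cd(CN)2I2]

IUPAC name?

barium dicyanodiiodocadmate(II)

The 1 barium counter-ion carries a total charge of +2, so each complex ion is 2−.
Ligand charges: 2×iodo (-1 each), 2×cyano (-1 each); total -4. So Cd + (-4) = 2−, giving Cd = +2.
The complex ion is anionic, so cadmium takes the -ate form cadmate(II).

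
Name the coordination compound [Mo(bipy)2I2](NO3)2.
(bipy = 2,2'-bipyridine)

The 2 nitrate counter-ions carry a total charge of -2, so each complex ion is 2+.
Ligand charges: 2×2,2'-bipyridine (neutral), 2×iodo (-1 each); total -2. So Mo + (-2) = 2+, giving Mo = +4.
Ligands are named alphabetically: bipyridine before iodo.

bis(2,2'-bipyridine)diiodomolybdenum(IV) nitrate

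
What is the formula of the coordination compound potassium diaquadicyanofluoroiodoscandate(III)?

Ligands: 1 fluoro (F, -1), 2 aqua (H2O, neutral), 1 iodo (I, -1), 2 cyano (CN, -1). Ligand charge sum = -4.
With Sc in oxidation state +3, the complex ion is [Sc...]^1−.
Charge balance with potassium (+1) requires 1 complex ion per 1 potassium.

K[Sc(CN)2F(H2O)2I]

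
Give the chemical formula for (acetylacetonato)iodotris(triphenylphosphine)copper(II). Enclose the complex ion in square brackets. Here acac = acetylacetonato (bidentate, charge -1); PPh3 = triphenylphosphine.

[Cu(acac)I(PPh3)3]

Ligands: 1 iodo (I, -1), 1 acetylacetonato (acac, -1), 3 triphenylphosphine (PPh3, neutral). Ligand charge sum = -2.
With Cu in oxidation state +2, the complex ion is [Cu...].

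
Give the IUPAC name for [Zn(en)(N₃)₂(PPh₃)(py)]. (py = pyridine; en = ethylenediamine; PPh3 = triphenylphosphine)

diazido(ethylenediamine)(pyridine)(triphenylphosphine)zinc(II)

There is no counter-ion, so the complex is neutral overall.
Ligand charges: 1×pyridine (neutral), 1×ethylenediamine (neutral), 1×triphenylphosphine (neutral), 2×azido (-1 each); total -2. So Zn + (-2) = 0, giving Zn = +2.
Ligands are named alphabetically: azido before ethylenediamine before pyridine before triphenylphosphine.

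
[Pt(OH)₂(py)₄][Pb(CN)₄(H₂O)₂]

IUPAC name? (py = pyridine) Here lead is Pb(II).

dihydroxotetrakis(pyridine)platinum(IV) diaquatetracyanoplumbate(II)

Both ions are complex: the cation is named first with the plain metal name, the anion second with the -ate form; each ion's ligands are alphabetised independently.
Pb is given as +2; the anion's ligand charges sum to -4, so the complex anion is 2−.
A 1:1 salt means the cation carries the equal and opposite charge, 2+.
Cation: ligand charges sum to -2; for the ion to be 2+, Pt = +4.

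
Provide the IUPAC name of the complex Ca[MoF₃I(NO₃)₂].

The 1 calcium counter-ion carries a total charge of +2, so each complex ion is 2−.
Ligand charges: 3×fluoro (-1 each), 1×iodo (-1 each), 2×nitrato (-1 each); total -6. So Mo + (-6) = 2−, giving Mo = +4.
The complex ion is anionic, so molybdenum takes the -ate form molybdate(IV).

calcium trifluoroiododinitratomolybdate(IV)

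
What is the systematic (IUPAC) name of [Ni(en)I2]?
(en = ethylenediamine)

(ethylenediamine)diiodonickel(II)

There is no counter-ion, so the complex is neutral overall.
Ligand charges: 1×ethylenediamine (neutral), 2×iodo (-1 each); total -2. So Ni + (-2) = 0, giving Ni = +2.
Ligands are named alphabetically: ethylenediamine before iodo.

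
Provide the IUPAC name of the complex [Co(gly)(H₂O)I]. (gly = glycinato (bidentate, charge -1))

aqua(glycinato)iodocobalt(II)

There is no counter-ion, so the complex is neutral overall.
Ligand charges: 1×iodo (-1 each), 1×aqua (neutral), 1×glycinato (-1 each); total -2. So Co + (-2) = 0, giving Co = +2.
Ligands are named alphabetically: aqua before glycinato before iodo.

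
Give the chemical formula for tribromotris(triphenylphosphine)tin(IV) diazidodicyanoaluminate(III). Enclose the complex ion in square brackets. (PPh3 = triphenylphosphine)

Cation [Sn…]: ligand charges -3, Sn(IV) ⇒ ion charge 1+.
Anion [Al…]: ligand charges -4, Al(III) ⇒ ion charge 1−.
One 1+ cation balances one 1− anion.

[SnBr3(PPh3)3][Al(CN)2(N3)2]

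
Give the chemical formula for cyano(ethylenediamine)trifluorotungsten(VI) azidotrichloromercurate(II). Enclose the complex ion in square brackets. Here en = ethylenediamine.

[W(CN)(en)F3][HgCl3(N3)]

Cation [W…]: ligand charges -4, W(VI) ⇒ ion charge 2+.
Anion [Hg…]: ligand charges -4, Hg(II) ⇒ ion charge 2−.
One 2+ cation balances one 2− anion.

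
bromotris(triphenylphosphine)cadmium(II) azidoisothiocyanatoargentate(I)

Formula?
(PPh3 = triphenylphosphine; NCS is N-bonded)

[CdBr(PPh3)3][Ag(N3)(NCS)]

Cation [Cd…]: ligand charges -1, Cd(II) ⇒ ion charge 1+.
Anion [Ag…]: ligand charges -2, Ag(I) ⇒ ion charge 1−.
One 1+ cation balances one 1− anion.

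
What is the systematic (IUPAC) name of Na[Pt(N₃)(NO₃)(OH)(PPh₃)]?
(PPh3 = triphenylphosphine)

The 1 sodium counter-ion carries a total charge of +1, so each complex ion is 1−.
Ligand charges: 1×nitrato (-1 each), 1×hydroxo (-1 each), 1×triphenylphosphine (neutral), 1×azido (-1 each); total -3. So Pt + (-3) = 1−, giving Pt = +2.
Ligands are named alphabetically: azido before hydroxo before nitrato before triphenylphosphine.
The complex ion is anionic, so platinum takes the -ate form platinate(II).

sodium azidohydroxonitrato(triphenylphosphine)platinate(II)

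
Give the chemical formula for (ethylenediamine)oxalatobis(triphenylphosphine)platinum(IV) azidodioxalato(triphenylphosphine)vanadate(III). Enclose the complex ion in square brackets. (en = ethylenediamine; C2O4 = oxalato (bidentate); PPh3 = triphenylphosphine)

Cation [Pt…]: ligand charges -2, Pt(IV) ⇒ ion charge 2+.
Anion [V…]: ligand charges -5, V(III) ⇒ ion charge 2−.
One 2+ cation balances one 2− anion.

[Pt(C2O4)(en)(PPh3)2][V(C2O4)2(N3)(PPh3)]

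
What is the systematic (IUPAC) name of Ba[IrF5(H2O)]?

barium aquapentafluoroiridate(III)

The 1 barium counter-ion carries a total charge of +2, so each complex ion is 2−.
Ligand charges: 5×fluoro (-1 each), 1×aqua (neutral); total -5. So Ir + (-5) = 2−, giving Ir = +3.
Ligands are named alphabetically: aqua before fluoro.
The complex ion is anionic, so iridium takes the -ate form iridate(III).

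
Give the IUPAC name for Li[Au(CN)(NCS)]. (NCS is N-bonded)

The 1 lithium counter-ion carries a total charge of +1, so each complex ion is 1−.
Ligand charges: 1×isothiocyanato (-1 each), 1×cyano (-1 each); total -2. So Au + (-2) = 1−, giving Au = +1.
Ligands are named alphabetically: cyano before isothiocyanato.
The complex ion is anionic, so gold takes the -ate form aurate(I).

lithium cyanoisothiocyanatoaurate(I)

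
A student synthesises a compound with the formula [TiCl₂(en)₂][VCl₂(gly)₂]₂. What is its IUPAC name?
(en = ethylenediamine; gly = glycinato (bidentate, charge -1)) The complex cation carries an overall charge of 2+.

Both ions are complex: the cation is named first with the plain metal name, the anion second with the -ate form; each ion's ligands are alphabetised independently.
The complex cation is given as 2+; its ligand charges sum to -2, so Ti = +4.
With 2 anions per cation, each anion must be 2/2 = 1−.
Anion: ligand charges sum to -4; for the ion to be 1−, V = +3.

dichlorobis(ethylenediamine)titanium(IV) dichlorobis(glycinato)vanadate(III)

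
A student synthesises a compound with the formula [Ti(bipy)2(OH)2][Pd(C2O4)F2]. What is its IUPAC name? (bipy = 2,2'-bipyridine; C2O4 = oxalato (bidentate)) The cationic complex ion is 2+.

Both ions are complex: the cation is named first with the plain metal name, the anion second with the -ate form; each ion's ligands are alphabetised independently.
The complex cation is given as 2+; its ligand charges sum to -2, so Ti = +4.
A 1:1 salt means the anion carries the equal and opposite charge, 2−.
Anion: ligand charges sum to -4; for the ion to be 2−, Pd = +2.

bis(2,2'-bipyridine)dihydroxotitanium(IV) difluorooxalatopalladate(II)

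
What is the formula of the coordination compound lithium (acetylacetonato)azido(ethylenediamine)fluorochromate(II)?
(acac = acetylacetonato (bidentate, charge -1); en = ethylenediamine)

Ligands: 1 acetylacetonato (acac, -1), 1 fluoro (F, -1), 1 azido (N3, -1), 1 ethylenediamine (en, neutral). Ligand charge sum = -3.
With Cr in oxidation state +2, the complex ion is [Cr...]^1−.
Charge balance with lithium (+1) requires 1 complex ion per 1 lithium.

Li[Cr(acac)(en)F(N3)]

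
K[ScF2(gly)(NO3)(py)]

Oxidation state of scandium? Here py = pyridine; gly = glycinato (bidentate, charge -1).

1 potassium outside the brackets (+1 each) → the complex ion is 1−.
Ligand charges: 1×NO3 = -1; 1×py neutral; 1×gly = -1; 2×F = -2; sum -4.
Sc + (-4) = 1− ⇒ Sc is +3.

+3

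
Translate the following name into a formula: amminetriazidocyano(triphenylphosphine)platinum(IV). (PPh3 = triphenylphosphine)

[Pt(CN)(N3)3(NH3)(PPh3)]

Ligands: 1 cyano (CN, -1), 3 azido (N3, -1), 1 ammine (NH3, neutral), 1 triphenylphosphine (PPh3, neutral). Ligand charge sum = -4.
With Pt in oxidation state +4, the complex ion is [Pt...].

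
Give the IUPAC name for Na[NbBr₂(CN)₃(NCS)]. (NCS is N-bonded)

The 1 sodium counter-ion carries a total charge of +1, so each complex ion is 1−.
Ligand charges: 2×bromo (-1 each), 3×cyano (-1 each), 1×isothiocyanato (-1 each); total -6. So Nb + (-6) = 1−, giving Nb = +5.
Ligands are named alphabetically: bromo before cyano before isothiocyanato.
The complex ion is anionic, so niobium takes the -ate form niobate(V).

sodium dibromotricyanoisothiocyanatoniobate(V)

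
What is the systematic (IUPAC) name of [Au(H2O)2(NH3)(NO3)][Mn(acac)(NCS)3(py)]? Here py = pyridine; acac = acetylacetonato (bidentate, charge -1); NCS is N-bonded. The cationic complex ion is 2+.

amminediaquanitratogold(III) (acetylacetonato)triisothiocyanato(pyridine)manganate(II)

The complex cation is given as 2+; its ligand charges sum to -1, so Au = +3.
A 1:1 salt means the anion carries the equal and opposite charge, 2−.
Anion: ligand charges sum to -4; for the ion to be 2−, Mn = +2.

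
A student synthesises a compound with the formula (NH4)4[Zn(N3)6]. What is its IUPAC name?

ammonium hexaazidozincate(II)

The 4 ammonium counter-ions carry a total charge of +4, so each complex ion is 4−.
Ligand charges: 6×azido (-1 each); total -6. So Zn + (-6) = 4−, giving Zn = +2.
The complex ion is anionic, so zinc takes the -ate form zincate(II).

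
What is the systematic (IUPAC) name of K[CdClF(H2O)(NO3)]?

potassium aquachlorofluoronitratocadmate(II)

The 1 potassium counter-ion carries a total charge of +1, so each complex ion is 1−.
Ligand charges: 1×nitrato (-1 each), 1×aqua (neutral), 1×fluoro (-1 each), 1×chloro (-1 each); total -3. So Cd + (-3) = 1−, giving Cd = +2.
Ligands are named alphabetically: aqua before chloro before fluoro before nitrato.
The complex ion is anionic, so cadmium takes the -ate form cadmate(II).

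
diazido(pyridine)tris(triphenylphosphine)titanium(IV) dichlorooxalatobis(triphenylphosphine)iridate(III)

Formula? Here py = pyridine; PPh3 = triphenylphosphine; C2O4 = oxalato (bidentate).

[Ti(N3)2(PPh3)3(py)][Ir(C2O4)Cl2(PPh3)2]2

Cation [Ti…]: ligand charges -2, Ti(IV) ⇒ ion charge 2+.
Anion [Ir…]: ligand charges -4, Ir(III) ⇒ ion charge 1−.
One 2+ cation requires 2 of the 1− anion.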